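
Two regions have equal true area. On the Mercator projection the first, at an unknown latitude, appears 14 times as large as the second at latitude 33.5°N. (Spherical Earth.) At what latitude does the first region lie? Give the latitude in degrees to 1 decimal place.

77.1°

On Mercator, (apparent₁)/(apparent₂) = sec²φ₁ / sec²φ₂ when true areas are equal.
cos²φ₂ / cos²φ₁ = 14  ⇒  cos φ₁ = cos 33.5° / √14 = 0.8339/3.742 = 0.2229.
φ₁ = arccos(0.2229) ≈ 77.1°.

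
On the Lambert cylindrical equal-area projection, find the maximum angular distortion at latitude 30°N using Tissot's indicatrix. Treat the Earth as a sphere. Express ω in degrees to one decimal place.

The Lambert cylindrical equal-area projection is the cylindrical equal-area projection with its standard parallel at the equator (φ₀ = 0). For cylindrical equal-area with standard parallel φ₀, h = cos φ / cos φ₀ and k = cos φ₀ / cos φ, so h·k = 1.
At 30°: h = 0.8660, k = 1.155; principal scales a = 1.155, b = 0.8660.
sin(ω/2) = (a − b)/(a + b) = 0.2887/2.021 = 0.1429, so ω = 2 arcsin(0.1429) ≈ 16.4°.

16.4°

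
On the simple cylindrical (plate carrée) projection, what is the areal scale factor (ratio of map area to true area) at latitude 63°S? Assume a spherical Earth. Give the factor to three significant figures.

2.20

Plate carrée maps x = Rλ, y = Rφ. The meridian scale is h = 1 and the parallel scale is k = 1/cos φ = sec φ.
Areal scale = h·k = 1 × sec φ; at 63°, h = 1.000, k = 2.203, so h·k = 2.203.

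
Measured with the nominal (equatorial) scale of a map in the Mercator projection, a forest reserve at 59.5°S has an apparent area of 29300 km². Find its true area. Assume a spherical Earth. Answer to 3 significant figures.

The Mercator projection is conformal; its linear scale factor is the same in every direction and equals sec φ = 1/cos φ.
Areal scale = k² = sec²φ = 1/cos²(59.5°) = 1/0.5075² = 3.882.
True area = apparent / (areal scale) = 29300 / 3.882 ≈ 7550 km².

7550 km²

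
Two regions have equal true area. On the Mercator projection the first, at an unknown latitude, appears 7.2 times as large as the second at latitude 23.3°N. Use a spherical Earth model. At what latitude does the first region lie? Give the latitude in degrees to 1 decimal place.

70.0°

For equal true areas on Mercator, apparent areas scale as sec²φ, so the ratio is cos²φ₂ / cos²φ₁.
cos²φ₂ / cos²φ₁ = 7.2  ⇒  cos φ₁ = cos 23.3° / √7.2 = 0.9184/2.683 = 0.3423.
φ₁ = arccos(0.3423) ≈ 70.0°.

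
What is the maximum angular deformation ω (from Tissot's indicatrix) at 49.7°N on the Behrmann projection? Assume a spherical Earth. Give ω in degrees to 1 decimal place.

The Behrmann projection is cylindrical equal-area with φ₀ = 30°. For cylindrical equal-area with standard parallel φ₀, h = cos φ / cos φ₀ and k = cos φ₀ / cos φ, so h·k = 1.
At 49.7°: h = 0.7468, k = 1.339; principal scales a = 1.339, b = 0.7468.
sin(ω/2) = (a − b)/(a + b) = 0.5921/2.086 = 0.2839, so ω = 2 arcsin(0.2839) ≈ 33.0°.

33.0°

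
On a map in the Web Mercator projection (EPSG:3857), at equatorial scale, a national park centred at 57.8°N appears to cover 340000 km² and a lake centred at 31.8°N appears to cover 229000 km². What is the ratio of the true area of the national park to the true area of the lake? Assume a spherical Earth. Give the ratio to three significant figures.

On Mercator the areal scale is sec²φ, so true area = apparent × cos²φ.
True area of national park: 340000 × cos²(57.8°) = 340000 × 0.2840 = 96550 km².
True area of lake: 229000 × cos²(31.8°) = 229000 × 0.7223 = 165400 km².
Ratio = 96550 / 165400 ≈ 0.584.

0.584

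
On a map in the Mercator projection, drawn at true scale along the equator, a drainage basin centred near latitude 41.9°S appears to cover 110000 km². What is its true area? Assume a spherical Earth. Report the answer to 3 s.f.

Mercator is conformal, so the point scale is isotropic: h = k = sec φ = 1/cos φ.
Areal scale = k² = sec²φ = 1/cos²(41.9°) = 1/0.7443² = 1.805.
True area = apparent / (areal scale) = 110000 / 1.805 ≈ 60900 km².

60900 km²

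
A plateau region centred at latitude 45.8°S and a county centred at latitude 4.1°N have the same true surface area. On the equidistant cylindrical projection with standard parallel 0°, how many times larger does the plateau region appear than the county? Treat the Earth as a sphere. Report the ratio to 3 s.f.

1.43

In the plate carrée (x = Rλ, y = Rφ), meridians are true-scale (h = 1) and parallels are stretched by k = sec φ.
Areal scale at 45.8°: h·k = 1.000 × 1.434 = 1.434.
Areal scale at 4.1°: h·k = 1.000 × 1.003 = 1.003.
Ratio = 1.434/1.003 ≈ 1.43.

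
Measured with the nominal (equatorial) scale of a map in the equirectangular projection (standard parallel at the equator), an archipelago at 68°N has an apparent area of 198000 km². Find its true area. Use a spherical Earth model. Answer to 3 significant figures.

74200 km²

In the plate carrée (x = Rλ, y = Rφ), meridians are true-scale (h = 1) and parallels are stretched by k = sec φ.
Areal scale = h·k = 1 × sec φ; at 68°, h = 1.000, k = 2.669, so h·k = 2.669.
True area = apparent / (areal scale) = 198000 / 2.669 ≈ 74200 km².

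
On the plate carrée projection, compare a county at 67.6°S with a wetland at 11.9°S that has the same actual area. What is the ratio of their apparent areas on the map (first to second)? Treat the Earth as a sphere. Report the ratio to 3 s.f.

Plate carrée maps x = Rλ, y = Rφ. The meridian scale is h = 1 and the parallel scale is k = 1/cos φ = sec φ.
Areal scale at 67.6°: h·k = 1.000 × 2.624 = 2.624.
Areal scale at 11.9°: h·k = 1.000 × 1.022 = 1.022.
Ratio = 2.624/1.022 ≈ 2.57.

2.57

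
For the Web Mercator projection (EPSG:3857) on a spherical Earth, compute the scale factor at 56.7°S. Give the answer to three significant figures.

Mercator is conformal, so the point scale is isotropic: h = k = sec φ = 1/cos φ.
k = 1/cos 56.7° = 1/0.5490 = 1.821.

1.82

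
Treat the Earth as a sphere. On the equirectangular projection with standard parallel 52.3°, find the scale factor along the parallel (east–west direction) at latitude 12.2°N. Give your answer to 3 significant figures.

The equidistant cylindrical projection with φ₀ = 52.3° has h = 1 (meridians true) and k = cos φ₀ / cos φ along parallels.
k = cos 52.3° / cos 12.2° = 0.6115/0.9774 = 0.6257.

0.626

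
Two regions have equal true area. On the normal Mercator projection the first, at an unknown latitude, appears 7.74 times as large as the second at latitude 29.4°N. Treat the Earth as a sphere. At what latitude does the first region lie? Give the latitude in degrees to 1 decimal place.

Mercator areal scale is sec²φ, so apparent-area ratio = sec²φ₁ / sec²φ₂ = cos²φ₂ / cos²φ₁.
cos²φ₂ / cos²φ₁ = 7.74  ⇒  cos φ₁ = cos 29.4° / √7.74 = 0.8712/2.782 = 0.3132.
φ₁ = arccos(0.3132) ≈ 71.8°.

71.8°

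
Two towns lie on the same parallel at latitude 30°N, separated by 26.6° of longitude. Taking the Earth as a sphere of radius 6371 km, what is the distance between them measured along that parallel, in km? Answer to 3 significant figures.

Arc length along a parallel = R cos φ · Δλ (with Δλ in radians).
= 6371 × cos 30° × (26.6° × π/180) = 6371 × 0.8660 × 0.4643 ≈ 2560 km.

2560 km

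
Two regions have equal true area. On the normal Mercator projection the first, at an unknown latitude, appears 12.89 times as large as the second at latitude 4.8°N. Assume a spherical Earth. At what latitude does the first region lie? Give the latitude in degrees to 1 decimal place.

73.9°

On Mercator, (apparent₁)/(apparent₂) = sec²φ₁ / sec²φ₂ when true areas are equal.
cos²φ₂ / cos²φ₁ = 12.89  ⇒  cos φ₁ = cos 4.8° / √12.89 = 0.9965/3.590 = 0.2776.
φ₁ = arccos(0.2776) ≈ 73.9°.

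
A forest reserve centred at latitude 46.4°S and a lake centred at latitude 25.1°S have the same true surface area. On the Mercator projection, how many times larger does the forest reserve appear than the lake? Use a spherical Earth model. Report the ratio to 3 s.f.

1.72

Mercator is conformal with k = sec φ, so areal scale = k² = sec²φ.
At 46.4°: sec²(46.4°) = 1/0.6896² = 2.103.
At 25.1°: sec²(25.1°) = 1/0.9056² = 1.219.
Ratio = 2.103/1.219 = cos²(25.1°)/cos²(46.4°) ≈ 1.72.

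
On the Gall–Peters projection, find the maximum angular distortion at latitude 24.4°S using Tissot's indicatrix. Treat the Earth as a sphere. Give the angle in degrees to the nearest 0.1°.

28.7°

Gall–Peters is a cylindrical equal-area projection with standard parallels at ±45°. For cylindrical equal-area with standard parallel φ₀, h = cos φ / cos φ₀ and k = cos φ₀ / cos φ, so h·k = 1.
At 24.4°: h = 1.288, k = 0.7765; principal scales a = 1.288, b = 0.7765.
sin(ω/2) = (a − b)/(a + b) = 0.5114/2.064 = 0.2477, so ω = 2 arcsin(0.2477) ≈ 28.7°.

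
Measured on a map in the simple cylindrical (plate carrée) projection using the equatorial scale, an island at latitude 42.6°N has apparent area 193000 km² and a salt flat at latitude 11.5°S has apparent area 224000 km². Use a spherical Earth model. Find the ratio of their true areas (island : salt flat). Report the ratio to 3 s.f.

0.647

On the plate carrée, areal scale = h·k = 1 × sec φ, so true area = apparent × cos φ.
True area of island: 193000 × cos(42.6°) = 193000 × 0.7361 = 142100 km².
True area of salt flat: 224000 × cos(11.5°) = 224000 × 0.9799 = 219500 km².
Ratio = 142100 / 219500 ≈ 0.647.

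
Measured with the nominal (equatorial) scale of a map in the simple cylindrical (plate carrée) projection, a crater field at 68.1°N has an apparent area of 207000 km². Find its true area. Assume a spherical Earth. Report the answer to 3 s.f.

77200 km²

Plate carrée maps x = Rλ, y = Rφ. The meridian scale is h = 1 and the parallel scale is k = 1/cos φ = sec φ.
Areal scale = h·k = 1 × sec φ; at 68.1°, h = 1.000, k = 2.681, so h·k = 2.681.
True area = apparent / (areal scale) = 207000 / 2.681 ≈ 77200 km².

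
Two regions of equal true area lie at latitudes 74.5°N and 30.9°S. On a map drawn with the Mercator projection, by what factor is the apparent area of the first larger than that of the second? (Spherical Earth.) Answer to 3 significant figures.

On Mercator, area is exaggerated by sec²φ = 1/cos²φ.
At 74.5°: sec²(74.5°) = 1/0.2672² = 14.00.
At 30.9°: sec²(30.9°) = 1/0.8581² = 1.358.
Ratio = 14.00/1.358 = cos²(30.9°)/cos²(74.5°) ≈ 10.3.

10.3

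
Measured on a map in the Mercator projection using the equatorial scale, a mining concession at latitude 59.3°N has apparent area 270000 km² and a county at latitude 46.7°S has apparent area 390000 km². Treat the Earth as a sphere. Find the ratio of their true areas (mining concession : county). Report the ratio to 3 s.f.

Since Mercator area scale is 1/cos²φ, the true area equals the apparent area multiplied by cos²φ.
True area of mining concession: 270000 × cos²(59.3°) = 270000 × 0.2607 = 70380 km².
True area of county: 390000 × cos²(46.7°) = 390000 × 0.4703 = 183400 km².
Ratio = 70380 / 183400 ≈ 0.384.

0.384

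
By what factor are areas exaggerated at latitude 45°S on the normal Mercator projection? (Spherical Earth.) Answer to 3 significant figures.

2.00

The Mercator projection is conformal; its linear scale factor is the same in every direction and equals sec φ = 1/cos φ.
Areal scale = k² = sec²φ = 1/cos²(45°) = 1/0.7071² = 2.000.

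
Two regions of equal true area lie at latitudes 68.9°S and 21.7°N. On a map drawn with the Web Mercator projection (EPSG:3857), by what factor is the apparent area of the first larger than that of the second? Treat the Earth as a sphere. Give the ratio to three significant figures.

6.66

Mercator is conformal with k = sec φ, so areal scale = k² = sec²φ.
At 68.9°: sec²(68.9°) = 1/0.3600² = 7.716.
At 21.7°: sec²(21.7°) = 1/0.9291² = 1.158.
Ratio = 7.716/1.158 = cos²(21.7°)/cos²(68.9°) ≈ 6.66.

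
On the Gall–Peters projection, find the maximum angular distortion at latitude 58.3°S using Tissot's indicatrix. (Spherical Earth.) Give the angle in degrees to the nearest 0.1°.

33.5°

The Gall–Peters projection is cylindrical equal-area with φ₀ = 45°. A cylindrical equal-area projection with standard parallel φ₀ has meridian scale h = cos φ / cos φ₀ and parallel scale k = cos φ₀ / cos φ (so areas are preserved, h·k = 1).
At 58.3°: h = 0.7431, k = 1.346; principal scales a = 1.346, b = 0.7431.
sin(ω/2) = (a − b)/(a + b) = 0.6025/2.089 = 0.2885, so ω = 2 arcsin(0.2885) ≈ 33.5°.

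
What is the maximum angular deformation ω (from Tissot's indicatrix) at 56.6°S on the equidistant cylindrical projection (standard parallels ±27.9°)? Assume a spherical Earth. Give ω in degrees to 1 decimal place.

In the equirectangular projection with standard parallel φ₀ = 27.9° (x = Rλ cos φ₀, y = Rφ), meridians are true-scale (h = 1) and the parallel scale is k = cos φ₀ / cos φ.
At 56.6°: h = 1.000, k = 1.605; principal scales a = 1.605, b = 1.000.
sin(ω/2) = (a − b)/(a + b) = 0.6054/2.605 = 0.2324, so ω = 2 arcsin(0.2324) ≈ 26.9°.

26.9°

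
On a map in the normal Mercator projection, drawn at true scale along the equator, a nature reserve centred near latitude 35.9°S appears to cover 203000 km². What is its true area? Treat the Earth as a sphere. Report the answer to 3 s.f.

Mercator is conformal, so the point scale is isotropic: h = k = sec φ = 1/cos φ.
Areal scale = k² = sec²φ = 1/cos²(35.9°) = 1/0.8100² = 1.524.
True area = apparent / (areal scale) = 203000 / 1.524 ≈ 133000 km².

133000 km²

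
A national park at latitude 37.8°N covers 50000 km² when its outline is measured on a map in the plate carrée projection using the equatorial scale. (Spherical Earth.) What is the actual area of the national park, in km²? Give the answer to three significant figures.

39500 km²

In the plate carrée (x = Rλ, y = Rφ), meridians are true-scale (h = 1) and parallels are stretched by k = sec φ.
Areal scale = h·k = 1 × sec φ; at 37.8°, h = 1.000, k = 1.266, so h·k = 1.266.
True area = apparent / (areal scale) = 50000 / 1.266 ≈ 39500 km².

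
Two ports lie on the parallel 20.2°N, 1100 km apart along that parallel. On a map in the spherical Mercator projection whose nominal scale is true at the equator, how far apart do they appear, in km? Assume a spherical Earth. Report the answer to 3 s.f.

The Mercator projection is conformal; its linear scale factor is the same in every direction and equals sec φ = 1/cos φ.
Along the parallel, k = sec 20.2° = 1/0.9385 = 1.066.
Map distance = 1100 × 1.066 ≈ 1170 km.

1170 km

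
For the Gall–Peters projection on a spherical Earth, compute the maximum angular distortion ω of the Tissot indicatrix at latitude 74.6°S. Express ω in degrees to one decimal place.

Gall–Peters is a cylindrical equal-area projection with standard parallels at ±45°. Cylindrical equal-area (φ₀ = 45°): h = cos φ / cos 45° along meridians, k = cos 45° / cos φ along parallels; h·k = 1.
At 74.6°: h = 0.3756, k = 2.663; principal scales a = 2.663, b = 0.3756.
sin(ω/2) = (a − b)/(a + b) = 2.287/3.038 = 0.7528, so ω = 2 arcsin(0.7528) ≈ 97.7°.

97.7°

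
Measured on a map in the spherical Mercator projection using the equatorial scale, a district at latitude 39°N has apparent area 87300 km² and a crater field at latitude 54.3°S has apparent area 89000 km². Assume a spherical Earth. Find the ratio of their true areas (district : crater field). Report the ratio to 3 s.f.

On Mercator the areal scale is sec²φ, so true area = apparent × cos²φ.
True area of district: 87300 × cos²(39°) = 87300 × 0.6040 = 52730 km².
True area of crater field: 89000 × cos²(54.3°) = 89000 × 0.3405 = 30310 km².
Ratio = 52730 / 30310 ≈ 1.74.

1.74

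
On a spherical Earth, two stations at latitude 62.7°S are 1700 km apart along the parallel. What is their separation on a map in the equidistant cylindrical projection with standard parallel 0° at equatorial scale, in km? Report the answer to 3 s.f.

In the plate carrée (x = Rλ, y = Rφ), meridians are true-scale (h = 1) and parallels are stretched by k = sec φ.
Along the parallel, k = sec 62.7° = 1/0.4586 = 2.180.
Map distance = 1700 × 2.180 ≈ 3710 km.

3710 km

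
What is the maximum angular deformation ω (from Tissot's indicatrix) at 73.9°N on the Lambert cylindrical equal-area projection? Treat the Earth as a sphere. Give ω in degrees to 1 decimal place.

118.0°

The Lambert cylindrical equal-area projection is the cylindrical equal-area projection with its standard parallel at the equator (φ₀ = 0). A cylindrical equal-area projection with standard parallel φ₀ has meridian scale h = cos φ / cos φ₀ and parallel scale k = cos φ₀ / cos φ (so areas are preserved, h·k = 1).
At 73.9°: h = 0.2773, k = 3.606; principal scales a = 3.606, b = 0.2773.
sin(ω/2) = (a − b)/(a + b) = 3.329/3.883 = 0.8572, so ω = 2 arcsin(0.8572) ≈ 118.0°.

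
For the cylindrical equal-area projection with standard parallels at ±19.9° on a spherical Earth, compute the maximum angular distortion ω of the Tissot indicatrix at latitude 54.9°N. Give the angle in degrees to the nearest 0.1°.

54.2°

A cylindrical equal-area projection with standard parallel φ₀ has meridian scale h = cos φ / cos φ₀ and parallel scale k = cos φ₀ / cos φ (so areas are preserved, h·k = 1).
At 54.9°: h = 0.6115, k = 1.635; principal scales a = 1.635, b = 0.6115.
sin(ω/2) = (a − b)/(a + b) = 1.024/2.247 = 0.4556, so ω = 2 arcsin(0.4556) ≈ 54.2°.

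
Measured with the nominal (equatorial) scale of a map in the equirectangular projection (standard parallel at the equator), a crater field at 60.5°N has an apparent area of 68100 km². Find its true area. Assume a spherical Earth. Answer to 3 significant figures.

33500 km²

Plate carrée maps x = Rλ, y = Rφ. The meridian scale is h = 1 and the parallel scale is k = 1/cos φ = sec φ.
Areal scale = h·k = 1 × sec φ; at 60.5°, h = 1.000, k = 2.031, so h·k = 2.031.
True area = apparent / (areal scale) = 68100 / 2.031 ≈ 33500 km².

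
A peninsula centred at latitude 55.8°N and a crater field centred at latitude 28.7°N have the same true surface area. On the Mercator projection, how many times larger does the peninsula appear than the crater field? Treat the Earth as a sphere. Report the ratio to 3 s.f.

2.44

On Mercator, area is exaggerated by sec²φ = 1/cos²φ.
At 55.8°: sec²(55.8°) = 1/0.5621² = 3.165.
At 28.7°: sec²(28.7°) = 1/0.8771² = 1.300.
Ratio = 3.165/1.300 = cos²(28.7°)/cos²(55.8°) ≈ 2.44.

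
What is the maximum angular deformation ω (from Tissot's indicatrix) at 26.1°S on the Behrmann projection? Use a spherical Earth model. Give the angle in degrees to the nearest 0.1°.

The Behrmann projection is cylindrical equal-area with φ₀ = 30°. For cylindrical equal-area with standard parallel φ₀, h = cos φ / cos φ₀ and k = cos φ₀ / cos φ, so h·k = 1.
At 26.1°: h = 1.037, k = 0.9644; principal scales a = 1.037, b = 0.9644.
sin(ω/2) = (a − b)/(a + b) = 0.07259/2.001 = 0.03627, so ω = 2 arcsin(0.03627) ≈ 4.2°.

4.2°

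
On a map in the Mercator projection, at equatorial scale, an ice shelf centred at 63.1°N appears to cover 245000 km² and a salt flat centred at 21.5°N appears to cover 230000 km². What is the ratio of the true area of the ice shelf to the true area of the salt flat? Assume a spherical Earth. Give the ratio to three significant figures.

0.252

Mercator's areal exaggeration is sec²φ; hence true area = (apparent area) · cos²φ.
True area of ice shelf: 245000 × cos²(63.1°) = 245000 × 0.2047 = 50150 km².
True area of salt flat: 230000 × cos²(21.5°) = 230000 × 0.8657 = 199100 km².
Ratio = 50150 / 199100 ≈ 0.252.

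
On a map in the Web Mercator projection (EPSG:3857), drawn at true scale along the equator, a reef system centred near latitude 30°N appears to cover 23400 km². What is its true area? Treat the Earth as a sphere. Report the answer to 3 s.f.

17600 km²

The Mercator projection is conformal; its linear scale factor is the same in every direction and equals sec φ = 1/cos φ.
Areal scale = k² = sec²φ = 1/cos²(30°) = 1/0.8660² = 1.333.
True area = apparent / (areal scale) = 23400 / 1.333 ≈ 17600 km².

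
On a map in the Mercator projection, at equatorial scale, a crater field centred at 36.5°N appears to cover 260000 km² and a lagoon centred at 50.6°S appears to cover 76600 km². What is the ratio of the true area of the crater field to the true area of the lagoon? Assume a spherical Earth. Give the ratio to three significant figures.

Mercator's areal exaggeration is sec²φ; hence true area = (apparent area) · cos²φ.
True area of crater field: 260000 × cos²(36.5°) = 260000 × 0.6462 = 168000 km².
True area of lagoon: 76600 × cos²(50.6°) = 76600 × 0.4029 = 30860 km².
Ratio = 168000 / 30860 ≈ 5.44.

5.44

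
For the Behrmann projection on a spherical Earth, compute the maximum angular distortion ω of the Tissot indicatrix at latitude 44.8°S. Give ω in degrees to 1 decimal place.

22.7°

The Behrmann projection is cylindrical equal-area with φ₀ = 30°. For cylindrical equal-area with standard parallel φ₀, h = cos φ / cos φ₀ and k = cos φ₀ / cos φ, so h·k = 1.
At 44.8°: h = 0.8193, k = 1.220; principal scales a = 1.220, b = 0.8193.
sin(ω/2) = (a − b)/(a + b) = 0.4012/2.040 = 0.1967, so ω = 2 arcsin(0.1967) ≈ 22.7°.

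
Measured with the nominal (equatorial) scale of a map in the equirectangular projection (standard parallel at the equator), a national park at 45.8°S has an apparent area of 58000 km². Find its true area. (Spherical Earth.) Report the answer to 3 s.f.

Plate carrée maps x = Rλ, y = Rφ. The meridian scale is h = 1 and the parallel scale is k = 1/cos φ = sec φ.
Areal scale = h·k = 1 × sec φ; at 45.8°, h = 1.000, k = 1.434, so h·k = 1.434.
True area = apparent / (areal scale) = 58000 / 1.434 ≈ 40400 km².

40400 km²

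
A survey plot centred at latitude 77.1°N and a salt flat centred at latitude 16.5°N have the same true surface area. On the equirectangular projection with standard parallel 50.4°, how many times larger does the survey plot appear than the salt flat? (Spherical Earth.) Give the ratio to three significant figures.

4.29

The equidistant cylindrical projection with φ₀ = 50.4° has h = 1 (meridians true) and k = cos φ₀ / cos φ along parallels.
Areal scale at 77.1°: h·k = 1.000 × 2.855 = 2.855.
Areal scale at 16.5°: h·k = 1.000 × 0.6648 = 0.6648.
Ratio = 2.855/0.6648 ≈ 4.29.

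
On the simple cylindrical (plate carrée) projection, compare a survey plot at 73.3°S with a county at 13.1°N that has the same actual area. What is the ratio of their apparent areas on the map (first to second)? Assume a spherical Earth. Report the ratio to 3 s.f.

Plate carrée maps x = Rλ, y = Rφ. The meridian scale is h = 1 and the parallel scale is k = 1/cos φ = sec φ.
Areal scale at 73.3°: h·k = 1.000 × 3.480 = 3.480.
Areal scale at 13.1°: h·k = 1.000 × 1.027 = 1.027.
Ratio = 3.480/1.027 ≈ 3.39.

3.39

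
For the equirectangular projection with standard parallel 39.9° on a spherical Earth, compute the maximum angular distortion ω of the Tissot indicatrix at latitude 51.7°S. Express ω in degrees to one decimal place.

In the equirectangular projection with standard parallel φ₀ = 39.9° (x = Rλ cos φ₀, y = Rφ), meridians are true-scale (h = 1) and the parallel scale is k = cos φ₀ / cos φ.
At 51.7°: h = 1.000, k = 1.238; principal scales a = 1.238, b = 1.000.
sin(ω/2) = (a − b)/(a + b) = 0.2378/2.238 = 0.1063, so ω = 2 arcsin(0.1063) ≈ 12.2°.

12.2°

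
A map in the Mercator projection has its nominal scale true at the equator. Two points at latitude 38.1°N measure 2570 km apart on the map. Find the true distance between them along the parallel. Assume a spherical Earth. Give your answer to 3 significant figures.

Mercator is conformal, so the point scale is isotropic: h = k = sec φ = 1/cos φ.
Along the parallel at 38.1°, map distances are exaggerated by k = sec 38.1° = 1.271.
True distance = 2570 / 1.271 = 2570 × cos 38.1° ≈ 2020 km.

2020 km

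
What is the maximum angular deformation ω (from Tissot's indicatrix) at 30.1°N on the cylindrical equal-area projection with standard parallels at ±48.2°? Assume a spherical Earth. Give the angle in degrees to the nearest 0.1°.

29.6°

For cylindrical equal-area with standard parallel φ₀, h = cos φ / cos φ₀ and k = cos φ₀ / cos φ, so h·k = 1.
At 30.1°: h = 1.298, k = 0.7704; principal scales a = 1.298, b = 0.7704.
sin(ω/2) = (a − b)/(a + b) = 0.5276/2.068 = 0.2551, so ω = 2 arcsin(0.2551) ≈ 29.6°.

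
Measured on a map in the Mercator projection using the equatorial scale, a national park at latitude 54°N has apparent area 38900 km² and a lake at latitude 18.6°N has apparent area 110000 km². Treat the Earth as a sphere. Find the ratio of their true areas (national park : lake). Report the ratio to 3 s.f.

Since Mercator area scale is 1/cos²φ, the true area equals the apparent area multiplied by cos²φ.
True area of national park: 38900 × cos²(54°) = 38900 × 0.3455 = 13440 km².
True area of lake: 110000 × cos²(18.6°) = 110000 × 0.8983 = 98810 km².
Ratio = 13440 / 98810 ≈ 0.136.

0.136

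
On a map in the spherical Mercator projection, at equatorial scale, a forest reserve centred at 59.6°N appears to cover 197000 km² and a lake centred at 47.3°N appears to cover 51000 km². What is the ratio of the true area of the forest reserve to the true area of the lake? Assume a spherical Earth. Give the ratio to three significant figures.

On Mercator the areal scale is sec²φ, so true area = apparent × cos²φ.
True area of forest reserve: 197000 × cos²(59.6°) = 197000 × 0.2561 = 50450 km².
True area of lake: 51000 × cos²(47.3°) = 51000 × 0.4599 = 23450 km².
Ratio = 50450 / 23450 ≈ 2.15.

2.15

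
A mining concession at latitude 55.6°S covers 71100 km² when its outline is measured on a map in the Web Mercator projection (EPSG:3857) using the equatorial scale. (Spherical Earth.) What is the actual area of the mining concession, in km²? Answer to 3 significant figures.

22700 km²

For Mercator, h = k = sec φ (a conformal cylindrical projection has a single point scale, 1/cos φ).
Areal scale = k² = sec²φ = 1/cos²(55.6°) = 1/0.5650² = 3.133.
True area = apparent / (areal scale) = 71100 / 3.133 ≈ 22700 km².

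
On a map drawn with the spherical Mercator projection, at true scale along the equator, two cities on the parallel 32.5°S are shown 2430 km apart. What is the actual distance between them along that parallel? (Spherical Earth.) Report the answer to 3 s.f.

2050 km

Mercator is conformal, so the point scale is isotropic: h = k = sec φ = 1/cos φ.
Along the parallel at 32.5°, map distances are exaggerated by k = sec 32.5° = 1.186.
True distance = 2430 / 1.186 = 2430 × cos 32.5° ≈ 2050 km.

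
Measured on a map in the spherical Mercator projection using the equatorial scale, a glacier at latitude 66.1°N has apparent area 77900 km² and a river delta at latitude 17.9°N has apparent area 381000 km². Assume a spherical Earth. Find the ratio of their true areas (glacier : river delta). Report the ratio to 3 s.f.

Since Mercator area scale is 1/cos²φ, the true area equals the apparent area multiplied by cos²φ.
True area of glacier: 77900 × cos²(66.1°) = 77900 × 0.1641 = 12790 km².
True area of river delta: 381000 × cos²(17.9°) = 381000 × 0.9055 = 345000 km².
Ratio = 12790 / 345000 ≈ 0.0371.

0.0371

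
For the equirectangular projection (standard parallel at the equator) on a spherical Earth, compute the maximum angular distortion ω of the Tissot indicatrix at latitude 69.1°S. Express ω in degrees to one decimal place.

In the plate carrée (x = Rλ, y = Rφ), meridians are true-scale (h = 1) and parallels are stretched by k = sec φ.
At 69.1°: h = 1.000, k = 2.803; principal scales a = 2.803, b = 1.000.
sin(ω/2) = (a − b)/(a + b) = 1.803/3.803 = 0.4741, so ω = 2 arcsin(0.4741) ≈ 56.6°.

56.6°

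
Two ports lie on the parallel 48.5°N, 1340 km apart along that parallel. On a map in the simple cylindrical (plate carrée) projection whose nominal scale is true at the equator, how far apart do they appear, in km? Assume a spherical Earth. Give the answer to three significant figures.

2020 km

For the equirectangular projection with φ₀ = 0 (plate carrée), h = 1 along meridians and k = sec φ along parallels.
Along the parallel, k = sec 48.5° = 1/0.6626 = 1.509.
Map distance = 1340 × 1.509 ≈ 2020 km.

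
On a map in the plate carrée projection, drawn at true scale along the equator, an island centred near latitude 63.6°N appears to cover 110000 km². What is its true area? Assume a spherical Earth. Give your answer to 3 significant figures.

For the equirectangular projection with φ₀ = 0 (plate carrée), h = 1 along meridians and k = sec φ along parallels.
Areal scale = h·k = 1 × sec φ; at 63.6°, h = 1.000, k = 2.249, so h·k = 2.249.
True area = apparent / (areal scale) = 110000 / 2.249 ≈ 48900 km².

48900 km²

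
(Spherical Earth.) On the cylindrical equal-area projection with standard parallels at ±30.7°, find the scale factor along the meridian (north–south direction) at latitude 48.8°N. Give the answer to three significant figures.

0.766

A cylindrical equal-area projection with standard parallel φ₀ has meridian scale h = cos φ / cos φ₀ and parallel scale k = cos φ₀ / cos φ (so areas are preserved, h·k = 1).
h = cos 48.8° / cos 30.7° = 0.6587/0.8599 = 0.7660.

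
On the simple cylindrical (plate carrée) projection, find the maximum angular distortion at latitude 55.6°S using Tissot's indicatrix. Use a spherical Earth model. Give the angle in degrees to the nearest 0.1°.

Plate carrée maps x = Rλ, y = Rφ. The meridian scale is h = 1 and the parallel scale is k = 1/cos φ = sec φ.
At 55.6°: h = 1.000, k = 1.770; principal scales a = 1.770, b = 1.000.
sin(ω/2) = (a − b)/(a + b) = 0.7700/2.770 = 0.2780, so ω = 2 arcsin(0.2780) ≈ 32.3°.

32.3°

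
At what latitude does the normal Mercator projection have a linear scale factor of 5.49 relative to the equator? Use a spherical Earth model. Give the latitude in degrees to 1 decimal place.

Mercator scale is k = sec φ = 1/cos φ.
1/cos φ = 5.49  ⇒  cos φ = 0.1821  ⇒  φ = arccos(0.1821) ≈ 79.5°.

79.5°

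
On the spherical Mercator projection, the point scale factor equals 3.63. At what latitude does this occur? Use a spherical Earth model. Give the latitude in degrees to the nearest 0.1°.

74.0°

Mercator scale is k = sec φ = 1/cos φ.
1/cos φ = 3.63  ⇒  cos φ = 0.2755  ⇒  φ = arccos(0.2755) ≈ 74.0°.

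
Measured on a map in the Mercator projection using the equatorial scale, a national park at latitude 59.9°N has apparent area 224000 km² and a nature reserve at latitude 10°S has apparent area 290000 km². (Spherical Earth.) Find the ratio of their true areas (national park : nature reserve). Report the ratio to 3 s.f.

On Mercator the areal scale is sec²φ, so true area = apparent × cos²φ.
True area of national park: 224000 × cos²(59.9°) = 224000 × 0.2515 = 56340 km².
True area of nature reserve: 290000 × cos²(10°) = 290000 × 0.9698 = 281300 km².
Ratio = 56340 / 281300 ≈ 0.200.

0.200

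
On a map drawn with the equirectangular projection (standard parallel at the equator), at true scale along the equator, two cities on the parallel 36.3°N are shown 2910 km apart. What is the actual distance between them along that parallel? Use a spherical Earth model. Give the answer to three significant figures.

For the equirectangular projection with φ₀ = 0 (plate carrée), h = 1 along meridians and k = sec φ along parallels.
Along the parallel at 36.3°, map distances are exaggerated by k = sec 36.3° = 1.241.
True distance = 2910 / 1.241 = 2910 × cos 36.3° ≈ 2350 km.

2350 km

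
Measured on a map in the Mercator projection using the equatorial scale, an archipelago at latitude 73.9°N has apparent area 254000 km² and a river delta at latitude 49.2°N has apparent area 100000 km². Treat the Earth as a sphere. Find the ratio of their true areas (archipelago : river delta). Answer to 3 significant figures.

0.458

Mercator's areal exaggeration is sec²φ; hence true area = (apparent area) · cos²φ.
True area of archipelago: 254000 × cos²(73.9°) = 254000 × 0.07690 = 19530 km².
True area of river delta: 100000 × cos²(49.2°) = 100000 × 0.4270 = 42700 km².
Ratio = 19530 / 42700 ≈ 0.458.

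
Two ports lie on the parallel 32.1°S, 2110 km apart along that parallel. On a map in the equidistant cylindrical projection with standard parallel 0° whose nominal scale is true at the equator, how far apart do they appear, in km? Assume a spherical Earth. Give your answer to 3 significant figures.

In the plate carrée (x = Rλ, y = Rφ), meridians are true-scale (h = 1) and parallels are stretched by k = sec φ.
Along the parallel, k = sec 32.1° = 1/0.8471 = 1.180.
Map distance = 2110 × 1.180 ≈ 2490 km.

2490 km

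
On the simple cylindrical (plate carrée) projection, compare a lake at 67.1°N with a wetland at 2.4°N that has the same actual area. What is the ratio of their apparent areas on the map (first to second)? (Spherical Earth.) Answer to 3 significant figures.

2.57

Plate carrée maps x = Rλ, y = Rφ. The meridian scale is h = 1 and the parallel scale is k = 1/cos φ = sec φ.
Areal scale at 67.1°: h·k = 1.000 × 2.570 = 2.570.
Areal scale at 2.4°: h·k = 1.000 × 1.001 = 1.001.
Ratio = 2.570/1.001 ≈ 2.57.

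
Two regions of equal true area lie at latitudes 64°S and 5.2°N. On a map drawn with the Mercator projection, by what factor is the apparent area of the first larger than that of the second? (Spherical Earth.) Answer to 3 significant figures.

5.16

On Mercator, area is exaggerated by sec²φ = 1/cos²φ.
At 64°: sec²(64°) = 1/0.4384² = 5.204.
At 5.2°: sec²(5.2°) = 1/0.9959² = 1.008.
Ratio = 5.204/1.008 = cos²(5.2°)/cos²(64°) ≈ 5.16.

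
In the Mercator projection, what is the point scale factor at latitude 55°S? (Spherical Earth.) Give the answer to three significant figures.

The Mercator projection is conformal; its linear scale factor is the same in every direction and equals sec φ = 1/cos φ.
k = 1/cos 55° = 1/0.5736 = 1.743.

1.74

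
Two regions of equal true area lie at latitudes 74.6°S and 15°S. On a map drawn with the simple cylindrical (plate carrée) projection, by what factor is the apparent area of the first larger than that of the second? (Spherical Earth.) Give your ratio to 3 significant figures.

3.64

For the equirectangular projection with φ₀ = 0 (plate carrée), h = 1 along meridians and k = sec φ along parallels.
Areal scale at 74.6°: h·k = 1.000 × 3.766 = 3.766.
Areal scale at 15°: h·k = 1.000 × 1.035 = 1.035.
Ratio = 3.766/1.035 ≈ 3.64.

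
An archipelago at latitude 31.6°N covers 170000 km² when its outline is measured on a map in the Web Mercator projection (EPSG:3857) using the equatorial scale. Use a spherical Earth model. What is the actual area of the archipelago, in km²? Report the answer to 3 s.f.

123000 km²

Mercator is conformal, so the point scale is isotropic: h = k = sec φ = 1/cos φ.
Areal scale = k² = sec²φ = 1/cos²(31.6°) = 1/0.8517² = 1.378.
True area = apparent / (areal scale) = 170000 / 1.378 ≈ 123000 km².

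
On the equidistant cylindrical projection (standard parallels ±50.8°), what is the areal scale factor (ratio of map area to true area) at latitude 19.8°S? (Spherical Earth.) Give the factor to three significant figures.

With standard parallel φ₀ = 50.8°, the equirectangular projection gives x = Rλ cos φ₀, y = Rφ, so h = 1 and k = cos 50.8° / cos φ.
Areal scale = h·k = 1 × cos φ₀ / cos φ; at 19.8°, h = 1.000, k = 0.6717, so h·k = 0.6717.

0.672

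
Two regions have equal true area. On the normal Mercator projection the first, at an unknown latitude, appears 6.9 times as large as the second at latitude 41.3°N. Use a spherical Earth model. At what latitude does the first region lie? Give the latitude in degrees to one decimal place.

73.4°

For equal true areas on Mercator, apparent areas scale as sec²φ, so the ratio is cos²φ₂ / cos²φ₁.
cos²φ₂ / cos²φ₁ = 6.9  ⇒  cos φ₁ = cos 41.3° / √6.9 = 0.7513/2.627 = 0.2860.
φ₁ = arccos(0.2860) ≈ 73.4°.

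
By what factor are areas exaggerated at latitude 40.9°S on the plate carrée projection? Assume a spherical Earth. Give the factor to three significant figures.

In the plate carrée (x = Rλ, y = Rφ), meridians are true-scale (h = 1) and parallels are stretched by k = sec φ.
Areal scale = h·k = 1 × sec φ; at 40.9°, h = 1.000, k = 1.323, so h·k = 1.323.

1.32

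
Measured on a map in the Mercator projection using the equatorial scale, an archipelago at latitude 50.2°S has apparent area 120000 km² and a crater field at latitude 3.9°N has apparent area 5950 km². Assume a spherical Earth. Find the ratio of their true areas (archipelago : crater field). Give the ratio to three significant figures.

Since Mercator area scale is 1/cos²φ, the true area equals the apparent area multiplied by cos²φ.
True area of archipelago: 120000 × cos²(50.2°) = 120000 × 0.4097 = 49170 km².
True area of crater field: 5950 × cos²(3.9°) = 5950 × 0.9954 = 5922 km².
Ratio = 49170 / 5922 ≈ 8.30.

8.30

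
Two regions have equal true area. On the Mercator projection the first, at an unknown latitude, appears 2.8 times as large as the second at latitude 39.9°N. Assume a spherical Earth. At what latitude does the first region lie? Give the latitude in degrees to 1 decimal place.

For equal true areas on Mercator, apparent areas scale as sec²φ, so the ratio is cos²φ₂ / cos²φ₁.
cos²φ₂ / cos²φ₁ = 2.8  ⇒  cos φ₁ = cos 39.9° / √2.8 = 0.7672/1.673 = 0.4585.
φ₁ = arccos(0.4585) ≈ 62.7°.

62.7°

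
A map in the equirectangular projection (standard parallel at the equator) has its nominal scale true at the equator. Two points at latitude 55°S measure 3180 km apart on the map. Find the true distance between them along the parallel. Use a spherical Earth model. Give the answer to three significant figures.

1820 km

For the equirectangular projection with φ₀ = 0 (plate carrée), h = 1 along meridians and k = sec φ along parallels.
Along the parallel at 55°, map distances are exaggerated by k = sec 55° = 1.743.
True distance = 3180 / 1.743 = 3180 × cos 55° ≈ 1820 km.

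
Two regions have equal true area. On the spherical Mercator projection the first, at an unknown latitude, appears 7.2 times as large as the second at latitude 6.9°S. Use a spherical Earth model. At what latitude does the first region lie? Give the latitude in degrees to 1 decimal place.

On Mercator, (apparent₁)/(apparent₂) = sec²φ₁ / sec²φ₂ when true areas are equal.
cos²φ₂ / cos²φ₁ = 7.2  ⇒  cos φ₁ = cos 6.9° / √7.2 = 0.9928/2.683 = 0.3700.
φ₁ = arccos(0.3700) ≈ 68.3°.

68.3°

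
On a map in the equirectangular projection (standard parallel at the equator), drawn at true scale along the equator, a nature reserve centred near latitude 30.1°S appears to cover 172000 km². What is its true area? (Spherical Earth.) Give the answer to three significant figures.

149000 km²

Plate carrée maps x = Rλ, y = Rφ. The meridian scale is h = 1 and the parallel scale is k = 1/cos φ = sec φ.
Areal scale = h·k = 1 × sec φ; at 30.1°, h = 1.000, k = 1.156, so h·k = 1.156.
True area = apparent / (areal scale) = 172000 / 1.156 ≈ 149000 km².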